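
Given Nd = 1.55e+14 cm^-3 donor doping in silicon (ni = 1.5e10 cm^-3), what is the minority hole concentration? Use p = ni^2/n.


Step 1: Since Nd >> ni, n ≈ Nd = 1.55e+14 cm^-3
Step 2: p = ni^2 / n = (1.5e10)^2 / 1.55e+14
Step 3: p = 2.25e20 / 1.55e+14 = 1.45e+06 cm^-3

1.45e+06


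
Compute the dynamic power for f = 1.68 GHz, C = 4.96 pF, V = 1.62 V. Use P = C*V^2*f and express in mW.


Step 1: V^2 = 1.62^2 = 2.6244 V^2
Step 2: P = C*V^2*f = 4.96e-12 F * 2.6244 * 1.68e9 Hz
Step 3: P = 2.186860032e-02 W
Step 4: P = 21.869 mW

21.869


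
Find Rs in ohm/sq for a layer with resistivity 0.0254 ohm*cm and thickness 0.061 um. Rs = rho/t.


Step 1: Convert thickness to cm: t = 0.061 um = 6.1000e-06 cm
Step 2: Rs = rho / t = 0.0254 / 6.1000e-06
Step 3: Rs = 4163.9 ohm/sq

4163.9


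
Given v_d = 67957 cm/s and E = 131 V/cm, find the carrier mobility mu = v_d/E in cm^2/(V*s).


Step 1: mu = v_d / E
Step 2: mu = 67957 / 131
Step 3: mu = 518.76 cm^2/(V*s)

518.76


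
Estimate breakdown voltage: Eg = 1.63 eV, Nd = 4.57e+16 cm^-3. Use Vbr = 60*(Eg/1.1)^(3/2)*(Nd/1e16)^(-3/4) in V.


Step 1: Eg/1.1 = 1.63/1.1 = 1.481818
Step 2: (Eg/1.1)^1.5 = 1.481818^1.5 = 1.803816
Step 3: (Nd/1e16)^(-0.75) = (4.57)^(-0.75) = 0.319936
Step 4: Vbr = 60 * 1.803816 * 0.319936 = 34.6 V

34.6


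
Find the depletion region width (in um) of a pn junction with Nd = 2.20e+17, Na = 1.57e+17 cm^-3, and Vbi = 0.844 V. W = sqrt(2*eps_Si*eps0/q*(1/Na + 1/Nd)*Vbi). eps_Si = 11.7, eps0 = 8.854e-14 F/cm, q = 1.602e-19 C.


Step 1: 1/Na + 1/Nd = 1/1.57e+17 + 1/2.20e+17 = 1.09149e-17
Step 2: 2*eps*eps0/q = 2*11.7*8.854e-14/1.602e-19 = 1.293281e+07
Step 3: W^2 = 1.293281e+07 * 1.09149e-17 * 0.844 = 1.19139e-10
Step 4: W = sqrt(1.19139e-10) = 1.092e-05 cm = 0.1092 um

0.1092


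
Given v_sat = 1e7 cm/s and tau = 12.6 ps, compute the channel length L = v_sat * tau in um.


Step 1: tau in seconds = 12.6 ps * 1e-12 = 1.2600e-11 s
Step 2: L = v_sat * tau = 1e7 * 1.2600e-11 = 1.2600e-04 cm
Step 3: L in um = 1.2600e-04 * 1e4 = 1.26 um

1.26


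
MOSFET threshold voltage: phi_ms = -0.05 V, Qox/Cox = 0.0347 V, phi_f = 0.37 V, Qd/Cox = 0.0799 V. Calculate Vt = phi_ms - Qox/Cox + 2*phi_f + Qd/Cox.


Step 1: Vt = phi_ms - Qox/Cox + 2*phi_f + Qd/Cox
Step 2: Vt = -0.05 - 0.0347 + 2*0.37 + 0.0799
Step 3: Vt = -0.05 - 0.0347 + 0.74 + 0.0799
Step 4: Vt = 0.7352 V

0.7352


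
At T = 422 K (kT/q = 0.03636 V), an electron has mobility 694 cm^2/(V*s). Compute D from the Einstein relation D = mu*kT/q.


Step 1: D = mu * (kT/q)
Step 2: D = 694 * 0.03636
Step 3: D = 25.23 cm^2/s

25.23


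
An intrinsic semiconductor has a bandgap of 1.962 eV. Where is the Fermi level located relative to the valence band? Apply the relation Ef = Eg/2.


Step 1: For an intrinsic semiconductor, the Fermi level sits at midgap.
Step 2: Ef = Eg / 2 = 1.962 / 2 = 0.981 eV

0.981


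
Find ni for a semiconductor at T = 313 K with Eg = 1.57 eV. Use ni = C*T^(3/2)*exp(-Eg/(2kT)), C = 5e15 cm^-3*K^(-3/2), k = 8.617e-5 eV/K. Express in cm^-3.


Step 1: Compute kT = 8.617e-5 * 313 = 0.02697121 eV
Step 2: Exponent = -Eg/(2kT) = -1.57/(2*0.02697121) = -29.10511
Step 3: T^(3/2) = 313^1.5 = 5537.54
Step 4: ni = 5e15 * 5537.54 * exp(-29.10511) = 6.34e+06 cm^-3

6.34e+06


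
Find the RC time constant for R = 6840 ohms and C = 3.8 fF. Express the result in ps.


Step 1: tau = R * C
Step 2: tau = 6840 * 3.8 fF = 6840 * 3.8e-15 F
Step 3: tau = 2.5992e-11 s = 25.992 ps

25.992


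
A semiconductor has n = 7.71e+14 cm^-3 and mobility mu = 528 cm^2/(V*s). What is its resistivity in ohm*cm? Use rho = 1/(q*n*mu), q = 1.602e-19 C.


Step 1: sigma = q * n * mu = 1.602e-19 * 7.71e+14 * 528 = 6.52155e-02 S/cm
Step 2: rho = 1 / sigma = 1 / 6.52155e-02 = 15.33 ohm*cm

15.33


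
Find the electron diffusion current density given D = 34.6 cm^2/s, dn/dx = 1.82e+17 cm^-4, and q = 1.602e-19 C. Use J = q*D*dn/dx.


Step 1: J = q * D * (dn/dx)
Step 2: J = 1.602e-19 * 34.6 * 1.82e+17
Step 3: J = 1.01e+00 A/cm^2

1.01e+00


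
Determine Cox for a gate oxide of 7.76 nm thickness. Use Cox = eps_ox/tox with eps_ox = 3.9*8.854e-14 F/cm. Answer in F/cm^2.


Step 1: eps_ox = 3.9 * 8.854e-14 = 3.45306e-13 F/cm
Step 2: tox in cm = 7.76 nm * 1e-7 = 7.7600e-07 cm
Step 3: Cox = 3.45306e-13 / 7.7600e-07 = 4.45e-07 F/cm^2

4.45e-07


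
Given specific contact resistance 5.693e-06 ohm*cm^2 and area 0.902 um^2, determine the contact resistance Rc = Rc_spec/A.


Step 1: Convert area to cm^2: 0.902 um^2 = 9.0200e-09 cm^2
Step 2: Rc = Rc_spec / A = 5.693e-06 / 9.0200e-09
Step 3: Rc = 6.31e+02 ohms

6.31e+02


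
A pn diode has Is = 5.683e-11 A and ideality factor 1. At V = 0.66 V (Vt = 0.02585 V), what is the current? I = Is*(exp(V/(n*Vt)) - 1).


Step 1: V/(n*Vt) = 0.66/(1*0.02585) = 25.5319
Step 2: exp(25.5319) = 1.2256e+11
Step 3: I = 5.683e-11 * (1.2256e+11 - 1) = 6.97e+00 A

6.97e+00


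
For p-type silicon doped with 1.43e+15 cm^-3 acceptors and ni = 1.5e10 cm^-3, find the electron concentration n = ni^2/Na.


Step 1: Majority hole concentration p ≈ Na = 1.43e+15 cm^-3
Step 2: n = ni^2 / Na = (1.5e10)^2 / 1.43e+15
Step 3: n = 1.57e+05 cm^-3

1.57e+05


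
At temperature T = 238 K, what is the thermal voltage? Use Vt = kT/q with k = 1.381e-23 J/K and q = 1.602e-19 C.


Step 1: kT = 1.381e-23 * 238 = 3.28678e-21 J
Step 2: Vt = kT/q = 3.28678e-21 / 1.602e-19
Step 3: Vt = 0.02052 V

0.02052


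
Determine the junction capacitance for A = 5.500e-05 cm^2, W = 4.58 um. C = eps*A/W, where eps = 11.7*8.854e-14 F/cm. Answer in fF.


Step 1: eps_Si = 11.7 * 8.854e-14 = 1.035918e-12 F/cm
Step 2: W in cm = 4.58 * 1e-4 = 4.58e-04 cm
Step 3: C = 1.035918e-12 * 5.500e-05 / 4.58e-04 = 1.244006e-13 F
Step 4: C = 124.4 fF

124.4


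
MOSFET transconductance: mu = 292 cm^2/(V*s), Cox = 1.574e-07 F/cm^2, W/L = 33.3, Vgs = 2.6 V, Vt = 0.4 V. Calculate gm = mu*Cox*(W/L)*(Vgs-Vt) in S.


Step 1: Vov = Vgs - Vt = 2.6 - 0.4 = 2.2 V
Step 2: gm = mu * Cox * (W/L) * Vov
Step 3: gm = 292 * 1.574e-07 * 33.3 * 2.2 = 3.37e-03 S

3.37e-03


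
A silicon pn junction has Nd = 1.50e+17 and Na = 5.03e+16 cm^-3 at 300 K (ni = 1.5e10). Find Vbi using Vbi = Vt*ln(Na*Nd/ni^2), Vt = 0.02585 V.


Step 1: Compute Na*Nd/ni^2 = 5.03e+16 * 1.50e+17 / (1.5e10)^2 = 3.3533e+13
Step 2: ln(3.3533e+13) = 31.1436
Step 3: Vbi = 0.02585 * 31.1436 = 0.805 V

0.805


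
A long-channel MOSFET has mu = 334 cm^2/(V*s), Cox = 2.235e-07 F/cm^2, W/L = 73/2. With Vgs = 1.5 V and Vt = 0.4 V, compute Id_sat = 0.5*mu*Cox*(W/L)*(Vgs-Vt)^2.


Step 1: Overdrive voltage Vov = Vgs - Vt = 1.5 - 0.4 = 1.1 V
Step 2: W/L = 73/2 = 36.5
Step 3: Id = 0.5 * 334 * 2.235e-07 * 36.5 * 1.1^2
Step 4: Id = 1.65e-03 A

1.65e-03


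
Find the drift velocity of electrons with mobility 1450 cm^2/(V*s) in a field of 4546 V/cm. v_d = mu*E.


Step 1: v_d = mu * E
Step 2: v_d = 1450 * 4546 = 6591700
Step 3: v_d = 6.59e+06 cm/s

6.59e+06


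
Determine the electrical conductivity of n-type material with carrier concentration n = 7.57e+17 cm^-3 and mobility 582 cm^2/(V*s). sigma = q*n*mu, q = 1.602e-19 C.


Step 1: sigma = q * n * mu
Step 2: sigma = 1.602e-19 * 7.57e+17 * 582
Step 3: sigma = 7.058e+01 S/cm

7.058e+01


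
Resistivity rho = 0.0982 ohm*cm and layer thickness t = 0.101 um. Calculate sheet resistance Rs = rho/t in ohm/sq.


Step 1: Convert thickness to cm: t = 0.101 um = 1.0100e-05 cm
Step 2: Rs = rho / t = 0.0982 / 1.0100e-05
Step 3: Rs = 9722.8 ohm/sq

9722.8


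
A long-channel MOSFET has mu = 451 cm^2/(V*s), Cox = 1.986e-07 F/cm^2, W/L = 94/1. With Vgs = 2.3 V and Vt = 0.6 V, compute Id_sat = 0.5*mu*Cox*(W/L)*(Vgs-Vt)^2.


Step 1: Overdrive voltage Vov = Vgs - Vt = 2.3 - 0.6 = 1.7 V
Step 2: W/L = 94/1 = 94
Step 3: Id = 0.5 * 451 * 1.986e-07 * 94 * 1.7^2
Step 4: Id = 1.22e-02 A

1.22e-02


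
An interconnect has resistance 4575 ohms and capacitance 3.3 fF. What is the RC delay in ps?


Step 1: tau = R * C
Step 2: tau = 4575 * 3.3 fF = 4575 * 3.3e-15 F
Step 3: tau = 1.50975e-11 s = 15.0975 ps

15.0975


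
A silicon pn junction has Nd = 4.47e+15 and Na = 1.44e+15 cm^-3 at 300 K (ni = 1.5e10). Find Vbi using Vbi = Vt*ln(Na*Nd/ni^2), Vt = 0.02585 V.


Step 1: Compute Na*Nd/ni^2 = 1.44e+15 * 4.47e+15 / (1.5e10)^2 = 2.8608e+10
Step 2: ln(2.8608e+10) = 24.0770
Step 3: Vbi = 0.02585 * 24.0770 = 0.622 V

0.622


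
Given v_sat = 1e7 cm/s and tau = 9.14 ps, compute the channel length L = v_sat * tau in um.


Step 1: tau in seconds = 9.14 ps * 1e-12 = 9.1400e-12 s
Step 2: L = v_sat * tau = 1e7 * 9.1400e-12 = 9.1400e-05 cm
Step 3: L in um = 9.1400e-05 * 1e4 = 0.914 um

0.914


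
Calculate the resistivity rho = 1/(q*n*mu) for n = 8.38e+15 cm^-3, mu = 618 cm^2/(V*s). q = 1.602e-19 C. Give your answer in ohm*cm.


Step 1: sigma = q * n * mu = 1.602e-19 * 8.38e+15 * 618 = 8.29650e-01 S/cm
Step 2: rho = 1 / sigma = 1 / 8.29650e-01 = 1.205 ohm*cm

1.205


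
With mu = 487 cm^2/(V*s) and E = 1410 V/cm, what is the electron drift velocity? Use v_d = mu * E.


Step 1: v_d = mu * E
Step 2: v_d = 487 * 1410 = 686670
Step 3: v_d = 6.87e+05 cm/s

6.87e+05


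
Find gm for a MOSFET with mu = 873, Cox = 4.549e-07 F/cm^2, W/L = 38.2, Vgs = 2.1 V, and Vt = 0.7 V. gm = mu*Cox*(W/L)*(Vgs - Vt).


Step 1: Vov = Vgs - Vt = 2.1 - 0.7 = 1.4 V
Step 2: gm = mu * Cox * (W/L) * Vov
Step 3: gm = 873 * 4.549e-07 * 38.2 * 1.4 = 2.12e-02 S

2.12e-02


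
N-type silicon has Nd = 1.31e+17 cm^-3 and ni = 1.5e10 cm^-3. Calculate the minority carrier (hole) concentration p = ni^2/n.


Step 1: Since Nd >> ni, n ≈ Nd = 1.31e+17 cm^-3
Step 2: p = ni^2 / n = (1.5e10)^2 / 1.31e+17
Step 3: p = 2.25e20 / 1.31e+17 = 1.72e+03 cm^-3

1.72e+03


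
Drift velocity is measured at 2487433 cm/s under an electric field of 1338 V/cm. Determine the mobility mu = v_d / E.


Step 1: mu = v_d / E
Step 2: mu = 2487433 / 1338
Step 3: mu = 1859.07 cm^2/(V*s)

1859.07


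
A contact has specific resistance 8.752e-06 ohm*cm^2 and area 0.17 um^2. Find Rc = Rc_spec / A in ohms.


Step 1: Convert area to cm^2: 0.17 um^2 = 1.7000e-09 cm^2
Step 2: Rc = Rc_spec / A = 8.752e-06 / 1.7000e-09
Step 3: Rc = 5.15e+03 ohms

5.15e+03


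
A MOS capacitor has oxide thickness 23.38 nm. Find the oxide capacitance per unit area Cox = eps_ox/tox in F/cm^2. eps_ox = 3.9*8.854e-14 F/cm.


Step 1: eps_ox = 3.9 * 8.854e-14 = 3.45306e-13 F/cm
Step 2: tox in cm = 23.38 nm * 1e-7 = 2.3380e-06 cm
Step 3: Cox = 3.45306e-13 / 2.3380e-06 = 1.48e-07 F/cm^2

1.48e-07


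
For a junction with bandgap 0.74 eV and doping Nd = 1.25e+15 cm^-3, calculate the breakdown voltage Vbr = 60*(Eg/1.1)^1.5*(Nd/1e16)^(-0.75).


Step 1: Eg/1.1 = 0.74/1.1 = 0.672727
Step 2: (Eg/1.1)^1.5 = 0.672727^1.5 = 0.551770
Step 3: (Nd/1e16)^(-0.75) = (0.125)^(-0.75) = 4.756828
Step 4: Vbr = 60 * 0.551770 * 4.756828 = 157.5 V

157.5


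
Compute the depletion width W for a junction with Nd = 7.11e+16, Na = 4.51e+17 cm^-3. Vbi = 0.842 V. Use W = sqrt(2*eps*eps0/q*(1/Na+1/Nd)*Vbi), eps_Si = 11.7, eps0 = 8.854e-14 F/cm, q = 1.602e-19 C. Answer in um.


Step 1: 1/Na + 1/Nd = 1/4.51e+17 + 1/7.11e+16 = 1.62820e-17
Step 2: 2*eps*eps0/q = 2*11.7*8.854e-14/1.602e-19 = 1.293281e+07
Step 3: W^2 = 1.293281e+07 * 1.62820e-17 * 0.842 = 1.77302e-10
Step 4: W = sqrt(1.77302e-10) = 1.332e-05 cm = 0.1332 um

0.1332


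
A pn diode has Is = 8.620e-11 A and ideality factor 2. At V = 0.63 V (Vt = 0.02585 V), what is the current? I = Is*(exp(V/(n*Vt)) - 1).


Step 1: V/(n*Vt) = 0.63/(2*0.02585) = 12.1857
Step 2: exp(12.1857) = 1.9597e+05
Step 3: I = 8.620e-11 * (1.9597e+05 - 1) = 1.69e-05 A

1.69e-05


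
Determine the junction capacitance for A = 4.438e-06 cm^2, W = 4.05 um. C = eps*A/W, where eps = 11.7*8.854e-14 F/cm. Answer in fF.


Step 1: eps_Si = 11.7 * 8.854e-14 = 1.035918e-12 F/cm
Step 2: W in cm = 4.05 * 1e-4 = 4.05e-04 cm
Step 3: C = 1.035918e-12 * 4.438e-06 / 4.05e-04 = 1.135162e-14 F
Step 4: C = 11.35 fF

11.35


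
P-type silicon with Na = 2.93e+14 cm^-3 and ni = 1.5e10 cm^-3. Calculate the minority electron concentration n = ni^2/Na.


Step 1: Majority hole concentration p ≈ Na = 2.93e+14 cm^-3
Step 2: n = ni^2 / Na = (1.5e10)^2 / 2.93e+14
Step 3: n = 7.68e+05 cm^-3

7.68e+05


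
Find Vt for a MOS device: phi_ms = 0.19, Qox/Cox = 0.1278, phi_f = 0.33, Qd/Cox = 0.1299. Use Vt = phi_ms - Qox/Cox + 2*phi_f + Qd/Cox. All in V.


Step 1: Vt = phi_ms - Qox/Cox + 2*phi_f + Qd/Cox
Step 2: Vt = 0.19 - 0.1278 + 2*0.33 + 0.1299
Step 3: Vt = 0.19 - 0.1278 + 0.66 + 0.1299
Step 4: Vt = 0.8521 V

0.8521


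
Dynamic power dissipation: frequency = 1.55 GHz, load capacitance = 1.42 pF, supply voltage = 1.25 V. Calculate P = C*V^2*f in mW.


Step 1: V^2 = 1.25^2 = 1.5625 V^2
Step 2: P = C*V^2*f = 1.42e-12 F * 1.5625 * 1.55e9 Hz
Step 3: P = 3.4390625e-03 W
Step 4: P = 3.439 mW

3.439


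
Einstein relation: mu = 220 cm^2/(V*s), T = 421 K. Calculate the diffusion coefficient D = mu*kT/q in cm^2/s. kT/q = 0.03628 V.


Step 1: D = mu * (kT/q)
Step 2: D = 220 * 0.03628
Step 3: D = 7.98 cm^2/s

7.98


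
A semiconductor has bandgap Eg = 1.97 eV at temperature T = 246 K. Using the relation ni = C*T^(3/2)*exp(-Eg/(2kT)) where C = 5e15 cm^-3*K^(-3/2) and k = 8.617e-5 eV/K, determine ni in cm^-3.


Step 1: Compute kT = 8.617e-5 * 246 = 0.02119782 eV
Step 2: Exponent = -Eg/(2kT) = -1.97/(2*0.02119782) = -46.46704
Step 3: T^(3/2) = 246^1.5 = 3858.36
Step 4: ni = 5e15 * 3858.36 * exp(-46.46704) = 1.27e-01 cm^-3

1.27e-01


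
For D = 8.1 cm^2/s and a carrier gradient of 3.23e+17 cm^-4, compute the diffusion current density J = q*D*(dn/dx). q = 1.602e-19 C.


Step 1: J = q * D * (dn/dx)
Step 2: J = 1.602e-19 * 8.1 * 3.23e+17
Step 3: J = 4.19e-01 A/cm^2

4.19e-01


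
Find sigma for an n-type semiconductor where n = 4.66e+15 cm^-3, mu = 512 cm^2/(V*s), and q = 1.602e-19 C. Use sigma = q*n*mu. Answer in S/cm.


Step 1: sigma = q * n * mu
Step 2: sigma = 1.602e-19 * 4.66e+15 * 512
Step 3: sigma = 3.822e-01 S/cm

3.822e-01


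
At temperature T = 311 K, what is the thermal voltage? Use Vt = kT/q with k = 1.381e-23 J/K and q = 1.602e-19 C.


Step 1: kT = 1.381e-23 * 311 = 4.29491e-21 J
Step 2: Vt = kT/q = 4.29491e-21 / 1.602e-19
Step 3: Vt = 0.02681 V

0.02681


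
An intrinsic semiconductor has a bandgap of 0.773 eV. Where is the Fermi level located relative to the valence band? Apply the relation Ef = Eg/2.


Step 1: For an intrinsic semiconductor, the Fermi level sits at midgap.
Step 2: Ef = Eg / 2 = 0.773 / 2 = 0.3865 eV

0.3865


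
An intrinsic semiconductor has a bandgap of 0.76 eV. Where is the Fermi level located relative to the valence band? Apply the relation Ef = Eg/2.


Step 1: For an intrinsic semiconductor, the Fermi level sits at midgap.
Step 2: Ef = Eg / 2 = 0.76 / 2 = 0.38 eV

0.38


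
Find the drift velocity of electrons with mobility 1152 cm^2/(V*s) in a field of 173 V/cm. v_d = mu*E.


Step 1: v_d = mu * E
Step 2: v_d = 1152 * 173 = 199296
Step 3: v_d = 1.99e+05 cm/s

1.99e+05


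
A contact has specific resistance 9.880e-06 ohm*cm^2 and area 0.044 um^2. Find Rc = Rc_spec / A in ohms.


Step 1: Convert area to cm^2: 0.044 um^2 = 4.4000e-10 cm^2
Step 2: Rc = Rc_spec / A = 9.880e-06 / 4.4000e-10
Step 3: Rc = 2.25e+04 ohms

2.25e+04


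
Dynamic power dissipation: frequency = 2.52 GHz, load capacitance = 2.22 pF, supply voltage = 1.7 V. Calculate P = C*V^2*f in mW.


Step 1: V^2 = 1.7^2 = 2.89 V^2
Step 2: P = C*V^2*f = 2.22e-12 F * 2.89 * 2.52e9 Hz
Step 3: P = 1.6167816e-02 W
Step 4: P = 16.168 mW

16.168


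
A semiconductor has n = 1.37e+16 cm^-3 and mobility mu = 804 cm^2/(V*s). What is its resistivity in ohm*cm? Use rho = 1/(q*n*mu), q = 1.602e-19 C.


Step 1: sigma = q * n * mu = 1.602e-19 * 1.37e+16 * 804 = 1.76457e+00 S/cm
Step 2: rho = 1 / sigma = 1 / 1.76457e+00 = 0.5667 ohm*cm

0.5667


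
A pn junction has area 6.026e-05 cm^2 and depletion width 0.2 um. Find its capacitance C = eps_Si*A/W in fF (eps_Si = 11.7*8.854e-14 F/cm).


Step 1: eps_Si = 11.7 * 8.854e-14 = 1.035918e-12 F/cm
Step 2: W in cm = 0.2 * 1e-4 = 2.00e-05 cm
Step 3: C = 1.035918e-12 * 6.026e-05 / 2.00e-05 = 3.121221e-12 F
Step 4: C = 3121.22 fF

3121.22


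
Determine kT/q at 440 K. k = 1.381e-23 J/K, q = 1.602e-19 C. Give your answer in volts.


Step 1: kT = 1.381e-23 * 440 = 6.0764e-21 J
Step 2: Vt = kT/q = 6.0764e-21 / 1.602e-19
Step 3: Vt = 0.03793 V

0.03793


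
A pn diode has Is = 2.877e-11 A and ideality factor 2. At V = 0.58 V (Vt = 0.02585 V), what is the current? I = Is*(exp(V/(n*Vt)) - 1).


Step 1: V/(n*Vt) = 0.58/(2*0.02585) = 11.2186
Step 2: exp(11.2186) = 7.4503e+04
Step 3: I = 2.877e-11 * (7.4503e+04 - 1) = 2.14e-06 A

2.14e-06


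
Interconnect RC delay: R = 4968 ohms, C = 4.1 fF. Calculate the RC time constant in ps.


Step 1: tau = R * C
Step 2: tau = 4968 * 4.1 fF = 4968 * 4.1e-15 F
Step 3: tau = 2.03688e-11 s = 20.3688 ps

20.3688


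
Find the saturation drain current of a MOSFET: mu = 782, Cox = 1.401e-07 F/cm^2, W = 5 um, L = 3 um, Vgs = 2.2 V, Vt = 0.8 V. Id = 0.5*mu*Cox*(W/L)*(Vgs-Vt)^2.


Step 1: Overdrive voltage Vov = Vgs - Vt = 2.2 - 0.8 = 1.4 V
Step 2: W/L = 5/3 = 1.66667
Step 3: Id = 0.5 * 782 * 1.401e-07 * 1.66667 * 1.4^2
Step 4: Id = 1.79e-04 A

1.79e-04


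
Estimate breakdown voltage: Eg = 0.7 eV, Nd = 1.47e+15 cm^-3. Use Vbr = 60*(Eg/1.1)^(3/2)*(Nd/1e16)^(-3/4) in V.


Step 1: Eg/1.1 = 0.7/1.1 = 0.636364
Step 2: (Eg/1.1)^1.5 = 0.636364^1.5 = 0.507643
Step 3: (Nd/1e16)^(-0.75) = (0.147)^(-0.75) = 4.212229
Step 4: Vbr = 60 * 0.507643 * 4.212229 = 128.3 V

128.3


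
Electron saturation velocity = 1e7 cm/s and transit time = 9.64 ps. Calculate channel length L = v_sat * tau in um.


Step 1: tau in seconds = 9.64 ps * 1e-12 = 9.6400e-12 s
Step 2: L = v_sat * tau = 1e7 * 9.6400e-12 = 9.6400e-05 cm
Step 3: L in um = 9.6400e-05 * 1e4 = 0.964 um

0.964


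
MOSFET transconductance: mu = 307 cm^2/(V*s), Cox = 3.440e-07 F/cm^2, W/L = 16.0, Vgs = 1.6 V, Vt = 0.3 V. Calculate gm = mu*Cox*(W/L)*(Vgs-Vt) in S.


Step 1: Vov = Vgs - Vt = 1.6 - 0.3 = 1.3 V
Step 2: gm = mu * Cox * (W/L) * Vov
Step 3: gm = 307 * 3.440e-07 * 16.0 * 1.3 = 2.20e-03 S

2.20e-03


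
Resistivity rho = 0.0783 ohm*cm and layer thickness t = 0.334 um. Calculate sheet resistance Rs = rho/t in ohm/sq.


Step 1: Convert thickness to cm: t = 0.334 um = 3.3400e-05 cm
Step 2: Rs = rho / t = 0.0783 / 3.3400e-05
Step 3: Rs = 2344.3 ohm/sq

2344.3


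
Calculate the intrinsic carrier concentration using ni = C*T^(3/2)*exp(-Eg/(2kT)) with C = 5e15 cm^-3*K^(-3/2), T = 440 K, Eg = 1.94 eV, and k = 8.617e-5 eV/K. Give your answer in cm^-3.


Step 1: Compute kT = 8.617e-5 * 440 = 0.0379148 eV
Step 2: Exponent = -Eg/(2kT) = -1.94/(2*0.0379148) = -25.58368
Step 3: T^(3/2) = 440^1.5 = 9229.52
Step 4: ni = 5e15 * 9229.52 * exp(-25.58368) = 3.58e+08 cm^-3

3.58e+08


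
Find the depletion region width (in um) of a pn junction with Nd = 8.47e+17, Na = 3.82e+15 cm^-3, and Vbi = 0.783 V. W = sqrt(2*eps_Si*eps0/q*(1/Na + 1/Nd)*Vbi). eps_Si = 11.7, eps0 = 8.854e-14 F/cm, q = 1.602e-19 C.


Step 1: 1/Na + 1/Nd = 1/3.82e+15 + 1/8.47e+17 = 2.62961e-16
Step 2: 2*eps*eps0/q = 2*11.7*8.854e-14/1.602e-19 = 1.293281e+07
Step 3: W^2 = 1.293281e+07 * 2.62961e-16 * 0.783 = 2.66285e-09
Step 4: W = sqrt(2.66285e-09) = 5.160e-05 cm = 0.516 um

0.516


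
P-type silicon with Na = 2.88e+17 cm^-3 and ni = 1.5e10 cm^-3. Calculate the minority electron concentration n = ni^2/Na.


Step 1: Majority hole concentration p ≈ Na = 2.88e+17 cm^-3
Step 2: n = ni^2 / Na = (1.5e10)^2 / 2.88e+17
Step 3: n = 7.81e+02 cm^-3

7.81e+02


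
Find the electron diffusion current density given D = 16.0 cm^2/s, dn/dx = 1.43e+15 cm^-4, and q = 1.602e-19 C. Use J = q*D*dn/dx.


Step 1: J = q * D * (dn/dx)
Step 2: J = 1.602e-19 * 16.0 * 1.43e+15
Step 3: J = 3.67e-03 A/cm^2

3.67e-03


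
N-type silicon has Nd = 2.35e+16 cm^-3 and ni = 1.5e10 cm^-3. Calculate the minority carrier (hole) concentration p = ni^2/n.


Step 1: Since Nd >> ni, n ≈ Nd = 2.35e+16 cm^-3
Step 2: p = ni^2 / n = (1.5e10)^2 / 2.35e+16
Step 3: p = 2.25e20 / 2.35e+16 = 9.57e+03 cm^-3

9.57e+03


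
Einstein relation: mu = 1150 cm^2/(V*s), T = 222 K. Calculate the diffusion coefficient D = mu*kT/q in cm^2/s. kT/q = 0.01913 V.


Step 1: D = mu * (kT/q)
Step 2: D = 1150 * 0.01913
Step 3: D = 22.0 cm^2/s

22.0


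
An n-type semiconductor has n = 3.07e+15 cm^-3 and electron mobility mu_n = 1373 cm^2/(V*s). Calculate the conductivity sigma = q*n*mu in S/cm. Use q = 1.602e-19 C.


Step 1: sigma = q * n * mu
Step 2: sigma = 1.602e-19 * 3.07e+15 * 1373
Step 3: sigma = 6.753e-01 S/cm

6.753e-01


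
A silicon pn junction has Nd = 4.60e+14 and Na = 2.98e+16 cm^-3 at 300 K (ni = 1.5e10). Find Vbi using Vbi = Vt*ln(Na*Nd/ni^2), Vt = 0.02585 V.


Step 1: Compute Na*Nd/ni^2 = 2.98e+16 * 4.60e+14 / (1.5e10)^2 = 6.0924e+10
Step 2: ln(6.0924e+10) = 24.8329
Step 3: Vbi = 0.02585 * 24.8329 = 0.642 V

0.642


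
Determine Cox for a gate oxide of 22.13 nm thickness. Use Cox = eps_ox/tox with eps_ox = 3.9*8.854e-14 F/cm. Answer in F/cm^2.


Step 1: eps_ox = 3.9 * 8.854e-14 = 3.45306e-13 F/cm
Step 2: tox in cm = 22.13 nm * 1e-7 = 2.2130e-06 cm
Step 3: Cox = 3.45306e-13 / 2.2130e-06 = 1.56e-07 F/cm^2

1.56e-07


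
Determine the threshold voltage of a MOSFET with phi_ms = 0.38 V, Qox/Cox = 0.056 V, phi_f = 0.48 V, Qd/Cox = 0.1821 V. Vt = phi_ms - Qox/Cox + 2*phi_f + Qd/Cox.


Step 1: Vt = phi_ms - Qox/Cox + 2*phi_f + Qd/Cox
Step 2: Vt = 0.38 - 0.056 + 2*0.48 + 0.1821
Step 3: Vt = 0.38 - 0.056 + 0.96 + 0.1821
Step 4: Vt = 1.4661 V

1.4661


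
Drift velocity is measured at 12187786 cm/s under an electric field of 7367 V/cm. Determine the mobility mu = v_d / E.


Step 1: mu = v_d / E
Step 2: mu = 12187786 / 7367
Step 3: mu = 1654.38 cm^2/(V*s)

1654.38


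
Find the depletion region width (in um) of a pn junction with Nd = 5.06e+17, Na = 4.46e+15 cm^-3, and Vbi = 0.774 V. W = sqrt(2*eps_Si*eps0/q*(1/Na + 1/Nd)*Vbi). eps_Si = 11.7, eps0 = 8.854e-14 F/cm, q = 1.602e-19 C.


Step 1: 1/Na + 1/Nd = 1/4.46e+15 + 1/5.06e+17 = 2.26192e-16
Step 2: 2*eps*eps0/q = 2*11.7*8.854e-14/1.602e-19 = 1.293281e+07
Step 3: W^2 = 1.293281e+07 * 2.26192e-16 * 0.774 = 2.26418e-09
Step 4: W = sqrt(2.26418e-09) = 4.758e-05 cm = 0.4758 um

0.4758


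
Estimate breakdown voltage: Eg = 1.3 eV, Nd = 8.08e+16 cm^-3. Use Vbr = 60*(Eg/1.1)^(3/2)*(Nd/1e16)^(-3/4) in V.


Step 1: Eg/1.1 = 1.3/1.1 = 1.181818
Step 2: (Eg/1.1)^1.5 = 1.181818^1.5 = 1.284772
Step 3: (Nd/1e16)^(-0.75) = (8.08)^(-0.75) = 0.208661
Step 4: Vbr = 60 * 1.284772 * 0.208661 = 16.1 V

16.1


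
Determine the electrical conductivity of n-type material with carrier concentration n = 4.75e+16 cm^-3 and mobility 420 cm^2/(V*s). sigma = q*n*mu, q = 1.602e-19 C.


Step 1: sigma = q * n * mu
Step 2: sigma = 1.602e-19 * 4.75e+16 * 420
Step 3: sigma = 3.196e+00 S/cm

3.196e+00


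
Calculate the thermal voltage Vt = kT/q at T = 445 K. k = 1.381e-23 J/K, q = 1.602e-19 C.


Step 1: kT = 1.381e-23 * 445 = 6.14545e-21 J
Step 2: Vt = kT/q = 6.14545e-21 / 1.602e-19
Step 3: Vt = 0.03836 V

0.03836


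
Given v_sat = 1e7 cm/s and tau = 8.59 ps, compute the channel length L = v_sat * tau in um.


Step 1: tau in seconds = 8.59 ps * 1e-12 = 8.5900e-12 s
Step 2: L = v_sat * tau = 1e7 * 8.5900e-12 = 8.5900e-05 cm
Step 3: L in um = 8.5900e-05 * 1e4 = 0.859 um

0.859


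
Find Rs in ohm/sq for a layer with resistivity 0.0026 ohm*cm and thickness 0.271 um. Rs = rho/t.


Step 1: Convert thickness to cm: t = 0.271 um = 2.7100e-05 cm
Step 2: Rs = rho / t = 0.0026 / 2.7100e-05
Step 3: Rs = 95.9 ohm/sq

95.9


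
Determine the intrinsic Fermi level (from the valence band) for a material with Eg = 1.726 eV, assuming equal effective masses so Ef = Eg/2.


Step 1: For an intrinsic semiconductor, the Fermi level sits at midgap.
Step 2: Ef = Eg / 2 = 1.726 / 2 = 0.863 eV

0.863


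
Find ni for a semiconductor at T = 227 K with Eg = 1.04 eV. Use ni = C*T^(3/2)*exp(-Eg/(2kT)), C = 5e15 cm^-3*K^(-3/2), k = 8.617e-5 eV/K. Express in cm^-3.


Step 1: Compute kT = 8.617e-5 * 227 = 0.01956059 eV
Step 2: Exponent = -Eg/(2kT) = -1.04/(2*0.01956059) = -26.58407
Step 3: T^(3/2) = 227^1.5 = 3420.10
Step 4: ni = 5e15 * 3420.10 * exp(-26.58407) = 4.87e+07 cm^-3

4.87e+07


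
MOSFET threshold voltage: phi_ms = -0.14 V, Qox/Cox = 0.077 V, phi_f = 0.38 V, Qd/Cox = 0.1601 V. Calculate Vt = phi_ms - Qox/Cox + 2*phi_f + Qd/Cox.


Step 1: Vt = phi_ms - Qox/Cox + 2*phi_f + Qd/Cox
Step 2: Vt = -0.14 - 0.077 + 2*0.38 + 0.1601
Step 3: Vt = -0.14 - 0.077 + 0.76 + 0.1601
Step 4: Vt = 0.7031 V

0.7031


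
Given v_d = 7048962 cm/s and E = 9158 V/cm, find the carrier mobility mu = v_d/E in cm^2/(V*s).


Step 1: mu = v_d / E
Step 2: mu = 7048962 / 9158
Step 3: mu = 769.71 cm^2/(V*s)

769.71


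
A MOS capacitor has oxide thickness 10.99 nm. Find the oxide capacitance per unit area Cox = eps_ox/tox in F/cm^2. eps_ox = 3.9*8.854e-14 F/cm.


Step 1: eps_ox = 3.9 * 8.854e-14 = 3.45306e-13 F/cm
Step 2: tox in cm = 10.99 nm * 1e-7 = 1.0990e-06 cm
Step 3: Cox = 3.45306e-13 / 1.0990e-06 = 3.14e-07 F/cm^2

3.14e-07


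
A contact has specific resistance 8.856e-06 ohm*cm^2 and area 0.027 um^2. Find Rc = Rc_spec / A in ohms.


Step 1: Convert area to cm^2: 0.027 um^2 = 2.7000e-10 cm^2
Step 2: Rc = Rc_spec / A = 8.856e-06 / 2.7000e-10
Step 3: Rc = 3.28e+04 ohms

3.28e+04


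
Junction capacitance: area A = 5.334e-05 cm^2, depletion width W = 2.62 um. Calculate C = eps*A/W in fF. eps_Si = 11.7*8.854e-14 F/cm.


Step 1: eps_Si = 11.7 * 8.854e-14 = 1.035918e-12 F/cm
Step 2: W in cm = 2.62 * 1e-4 = 2.62e-04 cm
Step 3: C = 1.035918e-12 * 5.334e-05 / 2.62e-04 = 2.109003e-13 F
Step 4: C = 210.9 fF

210.9


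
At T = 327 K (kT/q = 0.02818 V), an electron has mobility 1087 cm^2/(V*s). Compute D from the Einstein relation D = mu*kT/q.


Step 1: D = mu * (kT/q)
Step 2: D = 1087 * 0.02818
Step 3: D = 30.63 cm^2/s

30.63


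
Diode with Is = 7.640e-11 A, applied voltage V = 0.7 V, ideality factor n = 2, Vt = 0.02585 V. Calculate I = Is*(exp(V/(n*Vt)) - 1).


Step 1: V/(n*Vt) = 0.7/(2*0.02585) = 13.5397
Step 2: exp(13.5397) = 7.5896e+05
Step 3: I = 7.640e-11 * (7.5896e+05 - 1) = 5.80e-05 A

5.80e-05


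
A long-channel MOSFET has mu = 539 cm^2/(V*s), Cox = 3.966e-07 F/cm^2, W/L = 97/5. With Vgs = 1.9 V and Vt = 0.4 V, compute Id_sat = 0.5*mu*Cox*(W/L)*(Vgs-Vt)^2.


Step 1: Overdrive voltage Vov = Vgs - Vt = 1.9 - 0.4 = 1.5 V
Step 2: W/L = 97/5 = 19.4
Step 3: Id = 0.5 * 539 * 3.966e-07 * 19.4 * 1.5^2
Step 4: Id = 4.67e-03 A

4.67e-03


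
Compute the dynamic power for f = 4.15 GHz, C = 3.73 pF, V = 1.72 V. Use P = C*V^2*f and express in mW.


Step 1: V^2 = 1.72^2 = 2.9584 V^2
Step 2: P = C*V^2*f = 3.73e-12 F * 2.9584 * 4.15e9 Hz
Step 3: P = 4.57945528e-02 W
Step 4: P = 45.795 mW

45.795


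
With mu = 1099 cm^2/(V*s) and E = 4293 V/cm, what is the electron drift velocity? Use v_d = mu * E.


Step 1: v_d = mu * E
Step 2: v_d = 1099 * 4293 = 4718007
Step 3: v_d = 4.72e+06 cm/s

4.72e+06


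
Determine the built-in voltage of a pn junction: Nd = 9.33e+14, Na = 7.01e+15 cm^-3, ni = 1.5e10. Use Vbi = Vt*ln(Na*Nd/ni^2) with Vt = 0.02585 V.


Step 1: Compute Na*Nd/ni^2 = 7.01e+15 * 9.33e+14 / (1.5e10)^2 = 2.9068e+10
Step 2: ln(2.9068e+10) = 24.0929
Step 3: Vbi = 0.02585 * 24.0929 = 0.623 V

0.623


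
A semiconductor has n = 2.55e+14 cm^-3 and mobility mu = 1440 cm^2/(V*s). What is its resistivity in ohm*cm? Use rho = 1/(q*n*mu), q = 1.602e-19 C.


Step 1: sigma = q * n * mu = 1.602e-19 * 2.55e+14 * 1440 = 5.88254e-02 S/cm
Step 2: rho = 1 / sigma = 1 / 5.88254e-02 = 17 ohm*cm

17


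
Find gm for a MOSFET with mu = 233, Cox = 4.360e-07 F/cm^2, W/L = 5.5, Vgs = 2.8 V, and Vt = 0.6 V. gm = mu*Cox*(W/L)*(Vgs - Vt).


Step 1: Vov = Vgs - Vt = 2.8 - 0.6 = 2.2 V
Step 2: gm = mu * Cox * (W/L) * Vov
Step 3: gm = 233 * 4.360e-07 * 5.5 * 2.2 = 1.23e-03 S

1.23e-03


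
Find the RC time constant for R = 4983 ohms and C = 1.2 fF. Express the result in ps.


Step 1: tau = R * C
Step 2: tau = 4983 * 1.2 fF = 4983 * 1.2e-15 F
Step 3: tau = 5.9796e-12 s = 5.9796 ps

5.9796


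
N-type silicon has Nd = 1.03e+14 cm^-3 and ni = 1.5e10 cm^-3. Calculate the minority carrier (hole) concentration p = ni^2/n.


Step 1: Since Nd >> ni, n ≈ Nd = 1.03e+14 cm^-3
Step 2: p = ni^2 / n = (1.5e10)^2 / 1.03e+14
Step 3: p = 2.25e20 / 1.03e+14 = 2.18e+06 cm^-3

2.18e+06


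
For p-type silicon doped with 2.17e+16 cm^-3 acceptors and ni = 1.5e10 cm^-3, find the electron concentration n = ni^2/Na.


Step 1: Majority hole concentration p ≈ Na = 2.17e+16 cm^-3
Step 2: n = ni^2 / Na = (1.5e10)^2 / 2.17e+16
Step 3: n = 1.04e+04 cm^-3

1.04e+04


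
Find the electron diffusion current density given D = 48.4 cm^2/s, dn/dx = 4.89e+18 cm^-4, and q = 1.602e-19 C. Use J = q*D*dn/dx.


Step 1: J = q * D * (dn/dx)
Step 2: J = 1.602e-19 * 48.4 * 4.89e+18
Step 3: J = 3.79e+01 A/cm^2

3.79e+01


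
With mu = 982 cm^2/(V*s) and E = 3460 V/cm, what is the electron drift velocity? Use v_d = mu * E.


Step 1: v_d = mu * E
Step 2: v_d = 982 * 3460 = 3397720
Step 3: v_d = 3.40e+06 cm/s

3.40e+06


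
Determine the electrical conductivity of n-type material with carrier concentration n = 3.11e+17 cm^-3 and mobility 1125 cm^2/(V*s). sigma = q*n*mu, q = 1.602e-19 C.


Step 1: sigma = q * n * mu
Step 2: sigma = 1.602e-19 * 3.11e+17 * 1125
Step 3: sigma = 5.605e+01 S/cm

5.605e+01


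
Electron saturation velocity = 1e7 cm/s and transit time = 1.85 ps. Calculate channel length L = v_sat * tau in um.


Step 1: tau in seconds = 1.85 ps * 1e-12 = 1.8500e-12 s
Step 2: L = v_sat * tau = 1e7 * 1.8500e-12 = 1.8500e-05 cm
Step 3: L in um = 1.8500e-05 * 1e4 = 0.185 um

0.185


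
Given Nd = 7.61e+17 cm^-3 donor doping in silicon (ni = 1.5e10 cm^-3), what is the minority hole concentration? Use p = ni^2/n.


Step 1: Since Nd >> ni, n ≈ Nd = 7.61e+17 cm^-3
Step 2: p = ni^2 / n = (1.5e10)^2 / 7.61e+17
Step 3: p = 2.25e20 / 7.61e+17 = 2.96e+02 cm^-3

2.96e+02


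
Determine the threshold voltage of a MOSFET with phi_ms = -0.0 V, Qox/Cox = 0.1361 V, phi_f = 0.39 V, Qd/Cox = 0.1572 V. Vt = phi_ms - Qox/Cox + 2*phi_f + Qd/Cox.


Step 1: Vt = phi_ms - Qox/Cox + 2*phi_f + Qd/Cox
Step 2: Vt = -0.0 - 0.1361 + 2*0.39 + 0.1572
Step 3: Vt = -0.0 - 0.1361 + 0.78 + 0.1572
Step 4: Vt = 0.8011 V

0.8011


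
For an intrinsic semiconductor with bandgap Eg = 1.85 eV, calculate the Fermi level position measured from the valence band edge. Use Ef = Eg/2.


Step 1: For an intrinsic semiconductor, the Fermi level sits at midgap.
Step 2: Ef = Eg / 2 = 1.85 / 2 = 0.925 eV

0.925


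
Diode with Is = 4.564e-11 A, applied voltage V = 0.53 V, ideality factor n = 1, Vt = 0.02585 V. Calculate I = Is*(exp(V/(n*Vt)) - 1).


Step 1: V/(n*Vt) = 0.53/(1*0.02585) = 20.5029
Step 2: exp(20.5029) = 8.0223e+08
Step 3: I = 4.564e-11 * (8.0223e+08 - 1) = 3.66e-02 A

3.66e-02


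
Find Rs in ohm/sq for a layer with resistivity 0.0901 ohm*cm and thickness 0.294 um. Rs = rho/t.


Step 1: Convert thickness to cm: t = 0.294 um = 2.9400e-05 cm
Step 2: Rs = rho / t = 0.0901 / 2.9400e-05
Step 3: Rs = 3064.6 ohm/sq

3064.6


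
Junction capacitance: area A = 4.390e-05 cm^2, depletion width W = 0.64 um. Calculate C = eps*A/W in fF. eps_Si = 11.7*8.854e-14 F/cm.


Step 1: eps_Si = 11.7 * 8.854e-14 = 1.035918e-12 F/cm
Step 2: W in cm = 0.64 * 1e-4 = 6.40e-05 cm
Step 3: C = 1.035918e-12 * 4.390e-05 / 6.40e-05 = 7.105750e-13 F
Step 4: C = 710.58 fF

710.58


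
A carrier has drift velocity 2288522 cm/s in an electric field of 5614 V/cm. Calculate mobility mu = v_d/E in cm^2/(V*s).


Step 1: mu = v_d / E
Step 2: mu = 2288522 / 5614
Step 3: mu = 407.65 cm^2/(V*s)

407.65


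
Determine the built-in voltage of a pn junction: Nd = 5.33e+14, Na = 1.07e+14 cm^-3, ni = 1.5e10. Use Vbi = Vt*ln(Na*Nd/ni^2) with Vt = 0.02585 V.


Step 1: Compute Na*Nd/ni^2 = 1.07e+14 * 5.33e+14 / (1.5e10)^2 = 2.5347e+08
Step 2: ln(2.5347e+08) = 19.3508
Step 3: Vbi = 0.02585 * 19.3508 = 0.5 V

0.5


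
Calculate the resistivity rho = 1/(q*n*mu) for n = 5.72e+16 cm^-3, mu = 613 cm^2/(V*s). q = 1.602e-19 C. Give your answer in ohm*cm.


Step 1: sigma = q * n * mu = 1.602e-19 * 5.72e+16 * 613 = 5.61719e+00 S/cm
Step 2: rho = 1 / sigma = 1 / 5.61719e+00 = 0.178 ohm*cm

0.178


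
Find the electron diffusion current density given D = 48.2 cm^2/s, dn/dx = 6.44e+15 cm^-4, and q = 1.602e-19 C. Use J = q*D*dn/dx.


Step 1: J = q * D * (dn/dx)
Step 2: J = 1.602e-19 * 48.2 * 6.44e+15
Step 3: J = 4.97e-02 A/cm^2

4.97e-02


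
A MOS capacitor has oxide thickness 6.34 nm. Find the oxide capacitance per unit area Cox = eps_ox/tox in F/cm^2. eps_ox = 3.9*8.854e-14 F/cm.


Step 1: eps_ox = 3.9 * 8.854e-14 = 3.45306e-13 F/cm
Step 2: tox in cm = 6.34 nm * 1e-7 = 6.3400e-07 cm
Step 3: Cox = 3.45306e-13 / 6.3400e-07 = 5.45e-07 F/cm^2

5.45e-07


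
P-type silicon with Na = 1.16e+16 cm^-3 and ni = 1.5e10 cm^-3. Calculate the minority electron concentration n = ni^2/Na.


Step 1: Majority hole concentration p ≈ Na = 1.16e+16 cm^-3
Step 2: n = ni^2 / Na = (1.5e10)^2 / 1.16e+16
Step 3: n = 1.94e+04 cm^-3

1.94e+04


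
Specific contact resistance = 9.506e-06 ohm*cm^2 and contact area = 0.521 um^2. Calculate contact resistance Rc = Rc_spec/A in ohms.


Step 1: Convert area to cm^2: 0.521 um^2 = 5.2100e-09 cm^2
Step 2: Rc = Rc_spec / A = 9.506e-06 / 5.2100e-09
Step 3: Rc = 1.82e+03 ohms

1.82e+03


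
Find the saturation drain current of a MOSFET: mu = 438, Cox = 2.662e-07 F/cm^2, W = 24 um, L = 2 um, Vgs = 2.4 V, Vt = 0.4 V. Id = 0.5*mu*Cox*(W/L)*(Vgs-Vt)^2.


Step 1: Overdrive voltage Vov = Vgs - Vt = 2.4 - 0.4 = 2.0 V
Step 2: W/L = 24/2 = 12
Step 3: Id = 0.5 * 438 * 2.662e-07 * 12 * 2.0^2
Step 4: Id = 2.80e-03 A

2.80e-03


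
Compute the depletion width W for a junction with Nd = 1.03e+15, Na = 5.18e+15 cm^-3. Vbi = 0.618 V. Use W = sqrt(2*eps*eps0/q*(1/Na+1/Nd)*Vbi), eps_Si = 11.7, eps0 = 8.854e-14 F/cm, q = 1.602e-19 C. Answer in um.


Step 1: 1/Na + 1/Nd = 1/5.18e+15 + 1/1.03e+15 = 1.16392e-15
Step 2: 2*eps*eps0/q = 2*11.7*8.854e-14/1.602e-19 = 1.293281e+07
Step 3: W^2 = 1.293281e+07 * 1.16392e-15 * 0.618 = 9.30260e-09
Step 4: W = sqrt(9.30260e-09) = 9.645e-05 cm = 0.9645 um

0.9645


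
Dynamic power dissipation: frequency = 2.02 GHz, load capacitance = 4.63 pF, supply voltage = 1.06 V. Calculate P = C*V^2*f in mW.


Step 1: V^2 = 1.06^2 = 1.1236 V^2
Step 2: P = C*V^2*f = 4.63e-12 F * 1.1236 * 2.02e9 Hz
Step 3: P = 1.050858136e-02 W
Step 4: P = 10.509 mW

10.509


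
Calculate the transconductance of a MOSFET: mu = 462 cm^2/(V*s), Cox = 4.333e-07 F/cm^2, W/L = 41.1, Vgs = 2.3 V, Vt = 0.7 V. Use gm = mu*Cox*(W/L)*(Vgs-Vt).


Step 1: Vov = Vgs - Vt = 2.3 - 0.7 = 1.6 V
Step 2: gm = mu * Cox * (W/L) * Vov
Step 3: gm = 462 * 4.333e-07 * 41.1 * 1.6 = 1.32e-02 S

1.32e-02


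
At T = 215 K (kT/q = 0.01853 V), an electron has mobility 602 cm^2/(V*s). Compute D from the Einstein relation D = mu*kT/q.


Step 1: D = mu * (kT/q)
Step 2: D = 602 * 0.01853
Step 3: D = 11.16 cm^2/s

11.16


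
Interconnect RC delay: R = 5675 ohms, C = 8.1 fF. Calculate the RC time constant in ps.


Step 1: tau = R * C
Step 2: tau = 5675 * 8.1 fF = 5675 * 8.1e-15 F
Step 3: tau = 4.59675e-11 s = 45.9675 ps

45.9675


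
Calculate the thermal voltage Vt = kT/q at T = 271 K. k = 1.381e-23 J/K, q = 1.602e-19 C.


Step 1: kT = 1.381e-23 * 271 = 3.74251e-21 J
Step 2: Vt = kT/q = 3.74251e-21 / 1.602e-19
Step 3: Vt = 0.02336 V

0.02336


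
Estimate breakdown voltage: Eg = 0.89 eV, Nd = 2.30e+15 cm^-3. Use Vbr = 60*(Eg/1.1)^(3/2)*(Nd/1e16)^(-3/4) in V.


Step 1: Eg/1.1 = 0.89/1.1 = 0.809091
Step 2: (Eg/1.1)^1.5 = 0.809091^1.5 = 0.727773
Step 3: (Nd/1e16)^(-0.75) = (0.23)^(-0.75) = 3.010954
Step 4: Vbr = 60 * 0.727773 * 3.010954 = 131.5 V

131.5


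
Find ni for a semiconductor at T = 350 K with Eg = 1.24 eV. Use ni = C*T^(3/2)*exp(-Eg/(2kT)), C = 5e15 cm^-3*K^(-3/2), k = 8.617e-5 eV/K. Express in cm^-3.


Step 1: Compute kT = 8.617e-5 * 350 = 0.0301595 eV
Step 2: Exponent = -Eg/(2kT) = -1.24/(2*0.0301595) = -20.55737
Step 3: T^(3/2) = 350^1.5 = 6547.90
Step 4: ni = 5e15 * 6547.90 * exp(-20.55737) = 3.86e+10 cm^-3

3.86e+10


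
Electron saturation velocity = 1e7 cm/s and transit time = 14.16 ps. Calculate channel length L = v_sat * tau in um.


Step 1: tau in seconds = 14.16 ps * 1e-12 = 1.4160e-11 s
Step 2: L = v_sat * tau = 1e7 * 1.4160e-11 = 1.4160e-04 cm
Step 3: L in um = 1.4160e-04 * 1e4 = 1.416 um

1.416


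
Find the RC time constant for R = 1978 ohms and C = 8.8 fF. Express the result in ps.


Step 1: tau = R * C
Step 2: tau = 1978 * 8.8 fF = 1978 * 8.8e-15 F
Step 3: tau = 1.74064e-11 s = 17.4064 ps

17.4064


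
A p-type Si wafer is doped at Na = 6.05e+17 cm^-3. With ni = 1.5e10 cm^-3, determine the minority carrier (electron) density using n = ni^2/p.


Step 1: Majority hole concentration p ≈ Na = 6.05e+17 cm^-3
Step 2: n = ni^2 / Na = (1.5e10)^2 / 6.05e+17
Step 3: n = 3.72e+02 cm^-3

3.72e+02


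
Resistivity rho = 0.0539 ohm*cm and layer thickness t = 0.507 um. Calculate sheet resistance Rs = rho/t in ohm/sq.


Step 1: Convert thickness to cm: t = 0.507 um = 5.0700e-05 cm
Step 2: Rs = rho / t = 0.0539 / 5.0700e-05
Step 3: Rs = 1063.1 ohm/sq

1063.1


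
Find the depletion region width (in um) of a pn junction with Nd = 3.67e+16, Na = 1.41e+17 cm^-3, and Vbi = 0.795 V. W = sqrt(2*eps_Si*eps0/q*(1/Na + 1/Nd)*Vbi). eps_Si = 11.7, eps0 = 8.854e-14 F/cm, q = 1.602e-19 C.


Step 1: 1/Na + 1/Nd = 1/1.41e+17 + 1/3.67e+16 = 3.43402e-17
Step 2: 2*eps*eps0/q = 2*11.7*8.854e-14/1.602e-19 = 1.293281e+07
Step 3: W^2 = 1.293281e+07 * 3.43402e-17 * 0.795 = 3.53072e-10
Step 4: W = sqrt(3.53072e-10) = 1.879e-05 cm = 0.1879 um

0.1879


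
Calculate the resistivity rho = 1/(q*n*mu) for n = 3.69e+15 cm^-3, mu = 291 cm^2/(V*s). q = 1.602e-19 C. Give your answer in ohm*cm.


Step 1: sigma = q * n * mu = 1.602e-19 * 3.69e+15 * 291 = 1.72021e-01 S/cm
Step 2: rho = 1 / sigma = 1 / 1.72021e-01 = 5.813 ohm*cm

5.813


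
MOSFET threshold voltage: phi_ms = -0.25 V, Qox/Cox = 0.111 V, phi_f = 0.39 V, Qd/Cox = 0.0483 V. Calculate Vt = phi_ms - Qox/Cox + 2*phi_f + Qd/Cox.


Step 1: Vt = phi_ms - Qox/Cox + 2*phi_f + Qd/Cox
Step 2: Vt = -0.25 - 0.111 + 2*0.39 + 0.0483
Step 3: Vt = -0.25 - 0.111 + 0.78 + 0.0483
Step 4: Vt = 0.4673 V

0.4673


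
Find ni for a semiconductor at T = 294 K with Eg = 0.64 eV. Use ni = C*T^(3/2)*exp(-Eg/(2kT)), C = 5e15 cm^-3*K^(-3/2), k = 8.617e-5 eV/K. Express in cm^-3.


Step 1: Compute kT = 8.617e-5 * 294 = 0.02533398 eV
Step 2: Exponent = -Eg/(2kT) = -0.64/(2*0.02533398) = -12.63126
Step 3: T^(3/2) = 294^1.5 = 5041.05
Step 4: ni = 5e15 * 5041.05 * exp(-12.63126) = 8.24e+13 cm^-3

8.24e+13


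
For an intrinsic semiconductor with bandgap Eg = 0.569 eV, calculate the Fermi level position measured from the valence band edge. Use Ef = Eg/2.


Step 1: For an intrinsic semiconductor, the Fermi level sits at midgap.
Step 2: Ef = Eg / 2 = 0.569 / 2 = 0.2845 eV

0.2845


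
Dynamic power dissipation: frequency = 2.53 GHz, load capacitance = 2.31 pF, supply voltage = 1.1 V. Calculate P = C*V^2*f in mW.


Step 1: V^2 = 1.1^2 = 1.21 V^2
Step 2: P = C*V^2*f = 2.31e-12 F * 1.21 * 2.53e9 Hz
Step 3: P = 7.071603e-03 W
Step 4: P = 7.072 mW

7.072


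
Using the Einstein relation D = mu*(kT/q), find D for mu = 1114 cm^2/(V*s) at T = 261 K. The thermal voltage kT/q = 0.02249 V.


Step 1: D = mu * (kT/q)
Step 2: D = 1114 * 0.02249
Step 3: D = 25.05 cm^2/s

25.05


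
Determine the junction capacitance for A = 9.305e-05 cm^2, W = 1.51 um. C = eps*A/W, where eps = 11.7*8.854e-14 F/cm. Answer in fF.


Step 1: eps_Si = 11.7 * 8.854e-14 = 1.035918e-12 F/cm
Step 2: W in cm = 1.51 * 1e-4 = 1.51e-04 cm
Step 3: C = 1.035918e-12 * 9.305e-05 / 1.51e-04 = 6.383587e-13 F
Step 4: C = 638.36 fF

638.36
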